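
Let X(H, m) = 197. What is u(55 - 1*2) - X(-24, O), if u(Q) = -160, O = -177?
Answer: -357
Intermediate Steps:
u(55 - 1*2) - X(-24, O) = -160 - 1*197 = -160 - 197 = -357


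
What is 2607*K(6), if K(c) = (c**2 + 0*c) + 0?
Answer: 93852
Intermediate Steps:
K(c) = c**2 (K(c) = (c**2 + 0) + 0 = c**2 + 0 = c**2)
2607*K(6) = 2607*6**2 = 2607*36 = 93852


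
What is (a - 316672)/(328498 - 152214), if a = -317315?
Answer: -633987/176284 ≈ -3.5964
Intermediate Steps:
(a - 316672)/(328498 - 152214) = (-317315 - 316672)/(328498 - 152214) = -633987/176284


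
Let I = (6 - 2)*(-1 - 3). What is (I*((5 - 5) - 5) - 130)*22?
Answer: -1100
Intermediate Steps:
I = -16 (I = 4*(-4) = -16)
(I*((5 - 5) - 5) - 130)*22 = (-16*((5 - 5) - 5) - 130)*22 = (-16*(0 - 5) - 130)*22 = (-16*(-5) - 130)*22 = (80 - 130)*22 = -50*22 = -1100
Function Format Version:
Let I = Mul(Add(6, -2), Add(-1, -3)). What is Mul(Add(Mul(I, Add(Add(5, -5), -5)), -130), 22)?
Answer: -1100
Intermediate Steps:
I = -16 (I = Mul(4, -4) = -16)
Mul(Add(Mul(I, Add(Add(5, -5), -5)), -130), 22) = Mul(Add(Mul(-16, Add(Add(5, -5), -5)), -130), 22) = Mul(Add(Mul(-16, Add(0, -5)), -130), 22) = Mul(Add(Mul(-16, -5), -130), 22) = Mul(Add(80, -130), 22) = Mul(-50, 22) = -1100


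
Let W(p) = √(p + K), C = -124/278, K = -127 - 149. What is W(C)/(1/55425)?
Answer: 55425*I*√5341214/139 ≈ 9.2153e+5*I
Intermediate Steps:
K = -276
C = -62/139 (C = -124*1/278 = -62/139 ≈ -0.44604)
W(p) = √(-276 + p) (W(p) = √(p - 276) = √(-276 + p))
W(C)/(1/55425) = √(-276 - 62/139)/(1/55425) = √(-38426/139)/(1/55425) = (I*√5341214/139)*55425 = 55425*I*√5341214/139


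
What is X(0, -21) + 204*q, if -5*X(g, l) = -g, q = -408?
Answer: -83232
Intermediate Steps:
X(g, l) = g/5 (X(g, l) = -(-1)*g/5 = g/5)
X(0, -21) + 204*q = (1/5)*0 + 204*(-408) = 0 - 83232 = -83232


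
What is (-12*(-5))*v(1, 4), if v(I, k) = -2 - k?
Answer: -360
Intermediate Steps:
(-12*(-5))*v(1, 4) = (-12*(-5))*(-2 - 1*4) = 60*(-2 - 4) = 60*(-6) = -360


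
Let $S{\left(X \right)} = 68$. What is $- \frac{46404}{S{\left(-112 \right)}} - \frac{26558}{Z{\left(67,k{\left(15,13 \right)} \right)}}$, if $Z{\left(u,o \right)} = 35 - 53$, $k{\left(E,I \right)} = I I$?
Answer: $\frac{121334}{153} \approx 793.03$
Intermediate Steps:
$k{\left(E,I \right)} = I^{2}$
$Z{\left(u,o \right)} = -18$ ($Z{\left(u,o \right)} = 35 - 53 = -18$)
$- \frac{46404}{S{\left(-112 \right)}} - \frac{26558}{Z{\left(67,k{\left(15,13 \right)} \right)}} = - \frac{46404}{68} - \frac{26558}{-18} = \left(-46404\right) \frac{1}{68} - - \frac{13279}{9} = - \frac{11601}{17} + \frac{13279}{9} = \frac{121334}{153}$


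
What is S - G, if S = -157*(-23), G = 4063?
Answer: -452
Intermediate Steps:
S = 3611
S - G = 3611 - 1*4063 = 3611 - 4063 = -452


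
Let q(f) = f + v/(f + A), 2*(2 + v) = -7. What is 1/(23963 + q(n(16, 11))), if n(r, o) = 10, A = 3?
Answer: 26/623287 ≈ 4.1714e-5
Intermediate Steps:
v = -11/2 (v = -2 + (½)*(-7) = -2 - 7/2 = -11/2 ≈ -5.5000)
q(f) = f - 11/(2*(3 + f)) (q(f) = f - 11/2/(f + 3) = f - 11/2/(3 + f) = f - 11/(2*(3 + f)))
1/(23963 + q(n(16, 11))) = 1/(23963 + (-11/2 + 10² + 3*10)/(3 + 10)) = 1/(23963 + (-11/2 + 100 + 30)/13) = 1/(23963 + (1/13)*(249/2)) = 1/(23963 + 249/26) = 1/(623287/26) = 26/623287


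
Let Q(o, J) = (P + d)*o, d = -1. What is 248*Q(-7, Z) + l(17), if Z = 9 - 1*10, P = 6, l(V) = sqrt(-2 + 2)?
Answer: -8680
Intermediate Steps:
l(V) = 0 (l(V) = sqrt(0) = 0)
Z = -1 (Z = 9 - 10 = -1)
Q(o, J) = 5*o (Q(o, J) = (6 - 1)*o = 5*o)
248*Q(-7, Z) + l(17) = 248*(5*(-7)) + 0 = 248*(-35) + 0 = -8680 + 0 = -8680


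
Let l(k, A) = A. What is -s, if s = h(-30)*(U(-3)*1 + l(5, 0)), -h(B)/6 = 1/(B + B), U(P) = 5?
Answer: -½ ≈ -0.50000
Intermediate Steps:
h(B) = -3/B (h(B) = -6/(B + B) = -6*1/(2*B) = -3/B)
s = ½ (s = (-3/(-30))*(5*1 + 0) = (-3*(-1/30))*(5 + 0) = (⅒)*5 = ½ ≈ 0.50000)
-s = -1*½ = -½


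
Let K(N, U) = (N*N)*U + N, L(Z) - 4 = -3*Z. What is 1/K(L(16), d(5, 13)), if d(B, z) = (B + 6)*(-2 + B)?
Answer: 1/63844 ≈ 1.5663e-5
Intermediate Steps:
L(Z) = 4 - 3*Z
d(B, z) = (-2 + B)*(6 + B) (d(B, z) = (6 + B)*(-2 + B) = (-2 + B)*(6 + B))
K(N, U) = N + U*N² (K(N, U) = N²*U + N = U*N² + N = N + U*N²)
1/K(L(16), d(5, 13)) = 1/((4 - 3*16)*(1 + (4 - 3*16)*(-12 + 5² + 4*5))) = 1/((4 - 48)*(1 + (4 - 48)*(-12 + 25 + 20))) = 1/(-44*(1 - 44*33)) = 1/(-44*(1 - 1452)) = 1/(-44*(-1451)) = 1/63844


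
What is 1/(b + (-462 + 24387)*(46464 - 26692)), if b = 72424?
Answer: 1/473117524 ≈ 2.1136e-9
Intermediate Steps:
1/(b + (-462 + 24387)*(46464 - 26692)) = 1/(72424 + (-462 + 24387)*(46464 - 26692)) = 1/(72424 + 23925*19772) = 1/(72424 + 473045100) = 1/473117524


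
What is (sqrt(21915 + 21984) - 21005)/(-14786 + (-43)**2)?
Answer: 21005/12937 - sqrt(43899)/12937 ≈ 1.6074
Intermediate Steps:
(sqrt(21915 + 21984) - 21005)/(-14786 + (-43)**2) = (sqrt(43899) - 21005)/(-14786 + 1849) = (-21005 + sqrt(43899))/(-12937) = (-21005 + sqrt(43899))*(-1/12937) = 21005/12937 - sqrt(43899)/12937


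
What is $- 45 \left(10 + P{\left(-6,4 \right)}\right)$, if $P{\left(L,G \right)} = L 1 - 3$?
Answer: $-45$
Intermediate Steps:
$P{\left(L,G \right)} = -3 + L$ ($P{\left(L,G \right)} = L - 3 = -3 + L$)
$- 45 \left(10 + P{\left(-6,4 \right)}\right) = - 45 \left(10 - 9\right) = \left(-45\right) 1 = -45$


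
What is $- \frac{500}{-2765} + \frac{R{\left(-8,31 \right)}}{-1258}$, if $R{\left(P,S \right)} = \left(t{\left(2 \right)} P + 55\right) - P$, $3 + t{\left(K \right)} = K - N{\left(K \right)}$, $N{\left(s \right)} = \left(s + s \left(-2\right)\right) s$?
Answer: $\frac{104233}{695674} \approx 0.14983$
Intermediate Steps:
$N{\left(s \right)} = - s^{2}$ ($N{\left(s \right)} = \left(s - 2 s\right) s = - s s = - s^{2}$)
$t{\left(K \right)} = -3 + K + K^{2}$ ($t{\left(K \right)} = -3 + \left(K - - K^{2}\right) = -3 + \left(K + K^{2}\right) = -3 + K + K^{2}$)
$R{\left(P,S \right)} = 55 + 2 P$ ($R{\left(P,S \right)} = \left(\left(-3 + 2 + 2^{2}\right) P + 55\right) - P = \left(\left(-3 + 2 + 4\right) P + 55\right) - P = \left(3 P + 55\right) - P = \left(55 + 3 P\right) - P = 55 + 2 P$)
$- \frac{500}{-2765} + \frac{R{\left(-8,31 \right)}}{-1258} = - \frac{500}{-2765} + \frac{55 + 2 \left(-8\right)}{-1258} = \left(-500\right) \left(- \frac{1}{2765}\right) + \left(55 - 16\right) \left(- \frac{1}{1258}\right) = \frac{100}{553} + 39 \left(- \frac{1}{1258}\right) = \frac{100}{553} - \frac{39}{1258} = \frac{104233}{695674}$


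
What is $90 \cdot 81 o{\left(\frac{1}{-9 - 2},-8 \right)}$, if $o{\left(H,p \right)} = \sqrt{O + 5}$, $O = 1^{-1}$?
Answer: $7290 \sqrt{6} \approx 17857.0$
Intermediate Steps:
$O = 1$
$o{\left(H,p \right)} = \sqrt{6}$ ($o{\left(H,p \right)} = \sqrt{1 + 5} = \sqrt{6}$)
$90 \cdot 81 o{\left(\frac{1}{-9 - 2},-8 \right)} = 90 \cdot 81 \sqrt{6} = 7290 \sqrt{6}$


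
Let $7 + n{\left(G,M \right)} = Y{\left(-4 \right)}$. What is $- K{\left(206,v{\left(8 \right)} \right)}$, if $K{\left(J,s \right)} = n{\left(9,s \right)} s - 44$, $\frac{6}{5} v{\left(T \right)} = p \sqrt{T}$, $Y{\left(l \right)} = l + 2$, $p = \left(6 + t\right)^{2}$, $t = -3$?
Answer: $44 + 135 \sqrt{2} \approx 234.92$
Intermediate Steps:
$p = 9$ ($p = \left(6 - 3\right)^{2} = 3^{2} = 9$)
$Y{\left(l \right)} = 2 + l$
$n{\left(G,M \right)} = -9$ ($n{\left(G,M \right)} = -7 + \left(2 - 4\right) = -7 - 2 = -9$)
$v{\left(T \right)} = \frac{15 \sqrt{T}}{2}$ ($v{\left(T \right)} = \frac{5 \cdot 9 \sqrt{T}}{6} = \frac{15 \sqrt{T}}{2}$)
$K{\left(J,s \right)} = -44 - 9 s$ ($K{\left(J,s \right)} = - 9 s - 44 = -44 - 9 s$)
$- K{\left(206,v{\left(8 \right)} \right)} = - (-44 - 9 \frac{15 \sqrt{8}}{2}) = - (-44 - 9 \frac{15 \cdot 2 \sqrt{2}}{2}) = - (-44 - 9 \cdot 15 \sqrt{2}) = - (-44 - 135 \sqrt{2}) = 44 + 135 \sqrt{2}$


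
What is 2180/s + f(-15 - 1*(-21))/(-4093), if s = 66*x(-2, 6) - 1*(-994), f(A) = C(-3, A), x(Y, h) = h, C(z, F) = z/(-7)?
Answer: 6245501/3982489 ≈ 1.5682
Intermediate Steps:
C(z, F) = -z/7 (C(z, F) = z*(-1/7) = -z/7)
f(A) = 3/7 (f(A) = -1/7*(-3) = 3/7)
s = 1390 (s = 66*6 - 1*(-994) = 396 + 994 = 1390)
2180/s + f(-15 - 1*(-21))/(-4093) = 2180/1390 + (3/7)/(-4093) = 2180*(1/1390) + (3/7)*(-1/4093) = 218/139 - 3/28651 = 6245501/3982489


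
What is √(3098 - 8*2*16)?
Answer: 7*√58 ≈ 53.310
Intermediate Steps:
√(3098 - 8*2*16) = √(3098 - 16*16) = √(3098 - 256) = √2842 = 7*√58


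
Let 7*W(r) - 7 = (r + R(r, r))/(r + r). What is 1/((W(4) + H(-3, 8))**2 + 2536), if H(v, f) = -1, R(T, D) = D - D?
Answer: 196/497057 ≈ 0.00039432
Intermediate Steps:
R(T, D) = 0
W(r) = 15/14 (W(r) = 1 + ((r + 0)/(r + r))/7 = 1 + (r/((2*r)))/7 = 1 + (r*(1/(2*r)))/7 = 1 + (1/7)*(1/2) = 1 + 1/14 = 15/14)
1/((W(4) + H(-3, 8))**2 + 2536) = 1/((15/14 - 1)**2 + 2536) = 1/((1/14)**2 + 2536) = 1/(1/196 + 2536) = 1/(497057/196) = 196/497057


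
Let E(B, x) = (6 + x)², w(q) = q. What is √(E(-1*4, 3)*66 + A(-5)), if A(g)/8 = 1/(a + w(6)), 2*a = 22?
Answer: √1545130/17 ≈ 73.120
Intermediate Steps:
a = 11 (a = (½)*22 = 11)
A(g) = 8/17 (A(g) = 8/(11 + 6) = 8/17)
√(E(-1*4, 3)*66 + A(-5)) = √((6 + 3)²*66 + 8/17) = √(9²*66 + 8/17) = √(81*66 + 8/17) = √(5346 + 8/17) = √(90890/17) = √1545130/17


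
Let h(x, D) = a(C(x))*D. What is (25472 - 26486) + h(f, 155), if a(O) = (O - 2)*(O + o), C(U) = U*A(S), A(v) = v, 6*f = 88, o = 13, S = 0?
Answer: -5044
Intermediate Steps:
f = 44/3 (f = (⅙)*88 = 44/3 ≈ 14.667)
C(U) = 0 (C(U) = U*0 = 0)
a(O) = (-2 + O)*(13 + O) (a(O) = (O - 2)*(O + 13) = (-2 + O)*(13 + O))
h(x, D) = -26*D (h(x, D) = (-26 + 0² + 11*0)*D = (-26 + 0 + 0)*D = -26*D)
(25472 - 26486) + h(f, 155) = (25472 - 26486) - 26*155 = -1014 - 4030 = -5044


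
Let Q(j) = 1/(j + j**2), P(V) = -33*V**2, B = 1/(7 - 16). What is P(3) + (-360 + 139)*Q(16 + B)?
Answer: -497961/1672 ≈ -297.82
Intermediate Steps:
B = -1/9 (B = 1/(-9) = -1/9 ≈ -0.11111)
P(3) + (-360 + 139)*Q(16 + B) = -33*3**2 + (-360 + 139)*(1/((16 - 1/9)*(1 + (16 - 1/9)))) = -33*9 - 221/(143/9*(1 + 143/9)) = -297 - 153/(11*152/9) = -297 - 153*9/(11*152) = -297 - 221*81/21736 = -297 - 1377/1672 = -497961/1672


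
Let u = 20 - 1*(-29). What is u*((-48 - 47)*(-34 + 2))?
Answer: 148960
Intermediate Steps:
u = 49 (u = 20 + 29 = 49)
u*((-48 - 47)*(-34 + 2)) = 49*((-48 - 47)*(-34 + 2)) = 49*(-95*(-32)) = 49*3040 = 148960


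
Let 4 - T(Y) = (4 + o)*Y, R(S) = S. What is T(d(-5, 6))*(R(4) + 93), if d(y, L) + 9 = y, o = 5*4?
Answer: 32980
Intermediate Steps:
o = 20
d(y, L) = -9 + y
T(Y) = 4 - 24*Y (T(Y) = 4 - (4 + 20)*Y = 4 - 24*Y)
T(d(-5, 6))*(R(4) + 93) = (4 - 24*(-9 - 5))*(4 + 93) = (4 - 24*(-14))*97 = (4 + 336)*97 = 340*97 = 32980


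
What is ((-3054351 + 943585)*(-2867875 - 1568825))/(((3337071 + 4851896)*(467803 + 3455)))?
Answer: 1560805918700/643186035081 ≈ 2.4267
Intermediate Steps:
((-3054351 + 943585)*(-2867875 - 1568825))/(((3337071 + 4851896)*(467803 + 3455))) = (-2110766*(-4436700))/((8188967*471258)) = 9364835512200/3859116210486 = 9364835512200*(1/3859116210486) = 1560805918700/643186035081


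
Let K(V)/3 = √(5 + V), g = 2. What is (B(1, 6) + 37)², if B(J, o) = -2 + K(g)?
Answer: 1288 + 210*√7 ≈ 1843.6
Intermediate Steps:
K(V) = 3*√(5 + V)
B(J, o) = -2 + 3*√7 (B(J, o) = -2 + 3*√(5 + 2) = -2 + 3*√7)
(B(1, 6) + 37)² = ((-2 + 3*√7) + 37)² = (35 + 3*√7)²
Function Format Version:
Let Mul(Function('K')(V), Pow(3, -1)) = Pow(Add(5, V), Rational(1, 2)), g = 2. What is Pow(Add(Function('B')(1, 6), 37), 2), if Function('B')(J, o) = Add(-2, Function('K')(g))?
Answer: Add(1288, Mul(210, Pow(7, Rational(1, 2)))) ≈ 1843.6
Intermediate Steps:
Function('K')(V) = Mul(3, Pow(Add(5, V), Rational(1, 2)))
Function('B')(J, o) = Add(-2, Mul(3, Pow(7, Rational(1, 2)))) (Function('B')(J, o) = Add(-2, Mul(3, Pow(Add(5, 2), Rational(1, 2)))) = Add(-2, Mul(3, Pow(7, Rational(1, 2)))))
Pow(Add(Function('B')(1, 6), 37), 2) = Pow(Add(Add(-2, Mul(3, Pow(7, Rational(1, 2)))), 37), 2) = Pow(Add(35, Mul(3, Pow(7, Rational(1, 2)))), 2)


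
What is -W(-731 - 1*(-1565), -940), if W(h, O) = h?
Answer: -834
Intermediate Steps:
-W(-731 - 1*(-1565), -940) = -(-731 - 1*(-1565)) = -(-731 + 1565) = -1*834 = -834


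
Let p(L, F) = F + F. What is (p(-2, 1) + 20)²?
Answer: 484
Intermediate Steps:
p(L, F) = 2*F
(p(-2, 1) + 20)² = (2*1 + 20)² = (2 + 20)² = 22² = 484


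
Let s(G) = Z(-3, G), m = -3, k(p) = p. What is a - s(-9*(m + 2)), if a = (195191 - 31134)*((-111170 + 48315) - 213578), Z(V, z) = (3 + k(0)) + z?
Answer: -45350768693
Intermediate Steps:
Z(V, z) = 3 + z (Z(V, z) = (3 + 0) + z = 3 + z)
a = -45350768681 (a = 164057*(-62855 - 213578) = 164057*(-276433) = -45350768681)
s(G) = 3 + G
a - s(-9*(m + 2)) = -45350768681 - (3 - 9*(-3 + 2)) = -45350768681 - (3 - 9*(-1)) = -45350768681 - (3 + 9) = -45350768681 - 1*12 = -45350768681 - 12 = -45350768693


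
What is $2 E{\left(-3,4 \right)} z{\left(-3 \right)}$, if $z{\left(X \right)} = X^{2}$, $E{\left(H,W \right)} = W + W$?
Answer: $144$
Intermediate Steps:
$E{\left(H,W \right)} = 2 W$
$2 E{\left(-3,4 \right)} z{\left(-3 \right)} = 2 \cdot 2 \cdot 4 \left(-3\right)^{2} = 2 \cdot 8 \cdot 9 = 16 \cdot 9 = 144$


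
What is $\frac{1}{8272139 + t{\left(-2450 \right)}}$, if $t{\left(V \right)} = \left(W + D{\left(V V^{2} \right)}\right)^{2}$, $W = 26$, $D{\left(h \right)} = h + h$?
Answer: $\frac{1}{865080448533071272815} \approx 1.156 \cdot 10^{-21}$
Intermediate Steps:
$D{\left(h \right)} = 2 h$
$t{\left(V \right)} = \left(26 + 2 V^{3}\right)^{2}$ ($t{\left(V \right)} = \left(26 + 2 V V^{2}\right)^{2} = \left(26 + 2 V^{3}\right)^{2}$)
$\frac{1}{8272139 + t{\left(-2450 \right)}} = \frac{1}{8272139 + 4 \left(13 + \left(-2450\right)^{3}\right)^{2}} = \frac{1}{8272139 + 4 \left(13 - 14706125000\right)^{2}} = \frac{1}{8272139 + 4 \left(-14706124987\right)^{2}} = \frac{1}{8272139 + 4 \cdot 216270112133265750169} = \frac{1}{8272139 + 865080448533063000676} = \frac{1}{865080448533071272815}$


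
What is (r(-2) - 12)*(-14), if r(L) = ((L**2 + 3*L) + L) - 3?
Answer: 266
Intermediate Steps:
r(L) = -3 + L**2 + 4*L (r(L) = (L**2 + 4*L) - 3 = -3 + L**2 + 4*L)
(r(-2) - 12)*(-14) = ((-3 + (-2)**2 + 4*(-2)) - 12)*(-14) = ((-3 + 4 - 8) - 12)*(-14) = (-7 - 12)*(-14) = -19*(-14) = 266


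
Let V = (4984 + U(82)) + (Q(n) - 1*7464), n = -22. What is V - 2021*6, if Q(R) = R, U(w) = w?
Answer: -14546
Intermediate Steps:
V = -2420 (V = (4984 + 82) + (-22 - 1*7464) = 5066 + (-22 - 7464) = 5066 - 7486 = -2420)
V - 2021*6 = -2420 - 2021*6 = -2420 - 1*12126 = -2420 - 12126 = -14546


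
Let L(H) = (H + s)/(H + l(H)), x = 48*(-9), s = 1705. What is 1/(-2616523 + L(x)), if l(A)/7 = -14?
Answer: -530/1386758463 ≈ -3.8219e-7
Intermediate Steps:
l(A) = -98 (l(A) = 7*(-14) = -98)
x = -432
L(H) = (1705 + H)/(-98 + H) (L(H) = (H + 1705)/(H - 98) = (1705 + H)/(-98 + H))
1/(-2616523 + L(x)) = 1/(-2616523 + (1705 - 432)/(-98 - 432)) = 1/(-2616523 + 1273/(-530)) = 1/(-2616523 - 1/530*1273) = 1/(-2616523 - 1273/530) = 1/(-1386758463/530) = -530/1386758463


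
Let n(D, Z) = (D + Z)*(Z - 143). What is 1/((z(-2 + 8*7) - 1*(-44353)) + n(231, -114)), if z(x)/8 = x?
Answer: 1/14716 ≈ 6.7953e-5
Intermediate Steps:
z(x) = 8*x
n(D, Z) = (-143 + Z)*(D + Z) (n(D, Z) = (D + Z)*(-143 + Z) = (-143 + Z)*(D + Z))
1/((z(-2 + 8*7) - 1*(-44353)) + n(231, -114)) = 1/((8*(-2 + 8*7) - 1*(-44353)) + ((-114)**2 - 143*231 - 143*(-114) + 231*(-114))) = 1/((8*(-2 + 56) + 44353) + (12996 - 33033 + 16302 - 26334)) = 1/((8*54 + 44353) - 30069) = 1/((432 + 44353) - 30069) = 1/(44785 - 30069) = 1/14716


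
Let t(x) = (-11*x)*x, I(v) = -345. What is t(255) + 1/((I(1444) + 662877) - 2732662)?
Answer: -1480712235751/2070130 ≈ -7.1528e+5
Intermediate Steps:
t(x) = -11*x²
t(255) + 1/((I(1444) + 662877) - 2732662) = -11*255² + 1/((-345 + 662877) - 2732662) = -11*65025 + 1/(662532 - 2732662) = -715275 + 1/(-2070130) = -715275 - 1/2070130 = -1480712235751/2070130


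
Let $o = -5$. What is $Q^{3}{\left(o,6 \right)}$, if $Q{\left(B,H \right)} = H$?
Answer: $216$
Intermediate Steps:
$Q^{3}{\left(o,6 \right)} = 6^{3} = 216$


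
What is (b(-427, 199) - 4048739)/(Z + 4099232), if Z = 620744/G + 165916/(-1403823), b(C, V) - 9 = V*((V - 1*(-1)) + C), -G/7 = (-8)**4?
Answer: -20597660845149696/20624363130065641 ≈ -0.99870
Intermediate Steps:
G = -28672 (G = -7*(-8)**4 = -7*4096 = -28672)
b(C, V) = 9 + V*(1 + C + V) (b(C, V) = 9 + V*((V - 1*(-1)) + C) = 9 + V*((V + 1) + C) = 9 + V*((1 + V) + C) = 9 + V*(1 + C + V))
Z = -109521480983/5031301632 (Z = 620744/(-28672) + 165916/(-1403823) = 620744*(-1/28672) + 165916*(-1/1403823) = -77593/3584 - 165916/1403823 = -109521480983/5031301632 ≈ -21.768)
(b(-427, 199) - 4048739)/(Z + 4099232) = ((9 + 199 + 199**2 - 427*199) - 4048739)/(-109521480983/5031301632 + 4099232) = ((9 + 199 + 39601 - 84973) - 4048739)/(20624363130065641/5031301632) = (-45164 - 4048739)*(5031301632/20624363130065641) = -4093903*5031301632/20624363130065641 = -20597660845149696/20624363130065641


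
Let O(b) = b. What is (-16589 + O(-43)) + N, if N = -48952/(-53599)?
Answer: -891409616/53599 ≈ -16631.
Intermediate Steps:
N = 48952/53599 (N = -48952*(-1/53599) = 48952/53599 ≈ 0.91330)
(-16589 + O(-43)) + N = (-16589 - 43) + 48952/53599 = -16632 + 48952/53599 = -891409616/53599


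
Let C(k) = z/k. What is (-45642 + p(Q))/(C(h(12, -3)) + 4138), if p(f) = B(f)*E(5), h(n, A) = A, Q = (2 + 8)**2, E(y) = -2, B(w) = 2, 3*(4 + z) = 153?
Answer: -136938/12367 ≈ -11.073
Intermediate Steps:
z = 47 (z = -4 + (1/3)*153 = -4 + 51 = 47)
Q = 100 (Q = 10**2 = 100)
p(f) = -4 (p(f) = 2*(-2) = -4)
C(k) = 47/k
(-45642 + p(Q))/(C(h(12, -3)) + 4138) = (-45642 - 4)/(47/(-3) + 4138) = -45646/(47*(-1/3) + 4138) = -45646/(-47/3 + 4138) = -45646/12367/3 = -45646*3/12367 = -136938/12367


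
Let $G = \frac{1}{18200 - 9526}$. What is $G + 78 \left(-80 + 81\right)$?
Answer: $\frac{676573}{8674} \approx 78.0$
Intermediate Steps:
$G = \frac{1}{8674} \approx 0.00011529$
$G + 78 \left(-80 + 81\right) = \frac{1}{8674} + 78 \left(-80 + 81\right) = \frac{1}{8674} + 78 \cdot 1 = \frac{1}{8674} + 78 = \frac{676573}{8674}$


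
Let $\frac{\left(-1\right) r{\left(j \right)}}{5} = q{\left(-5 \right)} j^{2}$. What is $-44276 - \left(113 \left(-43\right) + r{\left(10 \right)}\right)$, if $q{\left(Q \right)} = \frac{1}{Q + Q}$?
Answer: $-39467$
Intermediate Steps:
$q{\left(Q \right)} = \frac{1}{2 Q}$
$r{\left(j \right)} = \frac{j^{2}}{2}$ ($r{\left(j \right)} = - 5 \frac{1}{2 \left(-5\right)} j^{2} = - 5 \cdot \frac{1}{2} \left(- \frac{1}{5}\right) j^{2} = - 5 \left(- \frac{j^{2}}{10}\right) = \frac{j^{2}}{2}$)
$-44276 - \left(113 \left(-43\right) + r{\left(10 \right)}\right) = -44276 - \left(113 \left(-43\right) + \frac{10^{2}}{2}\right) = -44276 - \left(-4859 + \frac{1}{2} \cdot 100\right) = -44276 - \left(-4859 + 50\right) = -44276 - -4809 = -44276 + 4809 = -39467$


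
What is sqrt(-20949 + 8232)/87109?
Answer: 9*I*sqrt(157)/87109 ≈ 0.0012946*I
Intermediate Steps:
sqrt(-20949 + 8232)/87109 = sqrt(-12717)*(1/87109) = (9*I*sqrt(157))*(1/87109) = 9*I*sqrt(157)/87109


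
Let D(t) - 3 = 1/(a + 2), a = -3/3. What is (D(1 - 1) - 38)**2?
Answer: 1156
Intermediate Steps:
a = -1 (a = -3*1/3 = -1)
D(t) = 4 (D(t) = 3 + 1/(-1 + 2) = 3 + 1/1 = 3 + 1 = 4)
(D(1 - 1) - 38)**2 = (4 - 38)**2 = (-34)**2 = 1156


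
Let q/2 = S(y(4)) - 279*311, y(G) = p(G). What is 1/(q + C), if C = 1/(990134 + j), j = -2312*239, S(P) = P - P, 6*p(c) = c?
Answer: -437566/75934328507 ≈ -5.7624e-6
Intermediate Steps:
p(c) = c/6
y(G) = G/6
S(P) = 0
j = -552568
C = 1/437566 (C = 1/(990134 - 552568) = 1/437566 ≈ 2.2854e-6)
q = -173538 (q = 2*(0 - 279*311) = 2*(0 - 86769) = 2*(-86769) = -173538)
1/(q + C) = 1/(-173538 + 1/437566) = 1/(-75934328507/437566) = -437566/75934328507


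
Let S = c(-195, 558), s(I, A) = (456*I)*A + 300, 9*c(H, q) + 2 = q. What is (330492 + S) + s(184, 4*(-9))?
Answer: -24207212/9 ≈ -2.6897e+6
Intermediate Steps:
c(H, q) = -2/9 + q/9
s(I, A) = 300 + 456*A*I (s(I, A) = 456*A*I + 300 = 300 + 456*A*I)
S = 556/9 (S = -2/9 + (⅑)*558 = -2/9 + 62 = 556/9 ≈ 61.778)
(330492 + S) + s(184, 4*(-9)) = (330492 + 556/9) + (300 + 456*(4*(-9))*184) = 2974984/9 + (300 + 456*(-36)*184) = 2974984/9 + (300 - 3020544) = 2974984/9 - 3020244 = -24207212/9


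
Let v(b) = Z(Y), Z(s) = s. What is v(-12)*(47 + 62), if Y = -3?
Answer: -327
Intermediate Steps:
v(b) = -3
v(-12)*(47 + 62) = -3*(47 + 62) = -3*109 = -327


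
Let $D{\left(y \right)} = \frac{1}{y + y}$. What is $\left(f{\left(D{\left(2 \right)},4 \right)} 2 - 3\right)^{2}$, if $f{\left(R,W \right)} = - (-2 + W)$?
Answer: $49$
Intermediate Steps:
$D{\left(y \right)} = \frac{1}{2 y}$
$f{\left(R,W \right)} = 2 - W$
$\left(f{\left(D{\left(2 \right)},4 \right)} 2 - 3\right)^{2} = \left(\left(2 - 4\right) 2 - 3\right)^{2} = \left(\left(-2\right) 2 - 3\right)^{2} = \left(-4 - 3\right)^{2} = \left(-7\right)^{2} = 49$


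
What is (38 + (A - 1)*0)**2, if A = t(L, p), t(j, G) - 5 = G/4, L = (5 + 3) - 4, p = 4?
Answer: 1444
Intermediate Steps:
L = 4 (L = 8 - 4 = 4)
t(j, G) = 5 + G/4
A = 6 (A = 5 + (1/4)*4 = 5 + 1 = 6)
(38 + (A - 1)*0)**2 = (38 + (6 - 1)*0)**2 = (38 + 5*0)**2 = (38 + 0)**2 = 38**2 = 1444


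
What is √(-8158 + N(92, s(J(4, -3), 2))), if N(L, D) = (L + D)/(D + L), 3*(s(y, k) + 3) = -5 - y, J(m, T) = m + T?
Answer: I*√8157 ≈ 90.316*I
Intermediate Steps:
J(m, T) = T + m
s(y, k) = -14/3 - y/3 (s(y, k) = -3 + (-5 - y)/3 = -3 + (-5/3 - y/3) = -14/3 - y/3)
N(L, D) = 1 (N(L, D) = (D + L)/(D + L) = 1)
√(-8158 + N(92, s(J(4, -3), 2))) = √(-8158 + 1) = √(-8157) = I*√8157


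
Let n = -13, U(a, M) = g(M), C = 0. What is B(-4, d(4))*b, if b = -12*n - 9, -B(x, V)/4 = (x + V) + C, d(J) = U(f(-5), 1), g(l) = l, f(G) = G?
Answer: 1764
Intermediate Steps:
U(a, M) = M
d(J) = 1
B(x, V) = -4*V - 4*x (B(x, V) = -4*((x + V) + 0) = -4*((V + x) + 0) = -4*(V + x) = -4*V - 4*x)
b = 147 (b = -12*(-13) - 9 = 156 - 9 = 147)
B(-4, d(4))*b = (-4*1 - 4*(-4))*147 = (-4 + 16)*147 = 12*147 = 1764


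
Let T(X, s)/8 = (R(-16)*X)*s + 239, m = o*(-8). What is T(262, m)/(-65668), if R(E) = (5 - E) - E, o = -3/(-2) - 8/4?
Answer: -78030/16417 ≈ -4.7530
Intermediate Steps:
o = -½ (o = -3*(-½) - 8*¼ = 3/2 - 2 = -½ ≈ -0.50000)
R(E) = 5 - 2*E
m = 4 (m = -½*(-8) = 4)
T(X, s) = 1912 + 296*X*s (T(X, s) = 8*(((5 - 2*(-16))*X)*s + 239) = 8*(((5 + 32)*X)*s + 239) = 8*((37*X)*s + 239) = 8*(37*X*s + 239) = 8*(239 + 37*X*s) = 1912 + 296*X*s)
T(262, m)/(-65668) = (1912 + 296*262*4)/(-65668) = (1912 + 310208)*(-1/65668) = 312120*(-1/65668) = -78030/16417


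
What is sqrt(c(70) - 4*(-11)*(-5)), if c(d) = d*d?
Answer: 6*sqrt(130) ≈ 68.411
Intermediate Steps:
c(d) = d**2
sqrt(c(70) - 4*(-11)*(-5)) = sqrt(70**2 - 4*(-11)*(-5)) = sqrt(4900 + 44*(-5)) = sqrt(4900 - 220) = sqrt(4680) = 6*sqrt(130)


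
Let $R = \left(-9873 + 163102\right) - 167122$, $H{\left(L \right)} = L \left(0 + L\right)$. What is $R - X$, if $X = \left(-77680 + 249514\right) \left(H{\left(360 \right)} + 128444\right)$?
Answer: $-44340746589$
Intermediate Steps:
$H{\left(L \right)} = L^{2}$ ($H{\left(L \right)} = L L = L^{2}$)
$R = -13893$ ($R = 153229 - 167122 = -13893$)
$X = 44340732696$ ($X = \left(-77680 + 249514\right) \left(360^{2} + 128444\right) = 171834 \left(129600 + 128444\right) = 171834 \cdot 258044 = 44340732696$)
$R - X = -13893 - 44340732696 = -44340746589$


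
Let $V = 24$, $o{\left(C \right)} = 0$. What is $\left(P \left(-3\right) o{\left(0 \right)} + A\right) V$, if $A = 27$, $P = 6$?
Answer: $648$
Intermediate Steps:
$\left(P \left(-3\right) o{\left(0 \right)} + A\right) V = \left(6 \left(-3\right) 0 + 27\right) 24 = \left(\left(-18\right) 0 + 27\right) 24 = \left(0 + 27\right) 24 = 27 \cdot 24 = 648$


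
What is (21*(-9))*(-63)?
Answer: 11907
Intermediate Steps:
(21*(-9))*(-63) = -189*(-63) = 11907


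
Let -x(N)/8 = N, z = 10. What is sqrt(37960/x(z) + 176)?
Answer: I*sqrt(1194)/2 ≈ 17.277*I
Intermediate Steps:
x(N) = -8*N
sqrt(37960/x(z) + 176) = sqrt(37960/((-8*10)) + 176) = sqrt(37960/(-80) + 176) = sqrt(37960*(-1/80) + 176) = sqrt(-949/2 + 176) = sqrt(-597/2) = I*sqrt(1194)/2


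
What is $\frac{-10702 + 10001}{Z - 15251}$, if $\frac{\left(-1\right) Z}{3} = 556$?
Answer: $\frac{701}{16919} \approx 0.041433$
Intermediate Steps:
$Z = -1668$ ($Z = \left(-3\right) 556 = -1668$)
$\frac{-10702 + 10001}{Z - 15251} = \frac{-10702 + 10001}{-1668 - 15251} = - \frac{701}{-16919} = \left(-701\right) \left(- \frac{1}{16919}\right) = \frac{701}{16919}$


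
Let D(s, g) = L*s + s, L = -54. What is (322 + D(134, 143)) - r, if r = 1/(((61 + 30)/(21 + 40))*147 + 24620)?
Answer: -10273035721/1515197 ≈ -6780.0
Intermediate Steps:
D(s, g) = -53*s (D(s, g) = -54*s + s = -53*s)
r = 61/1515197 (r = 1/((91/61)*147 + 24620) = 1/(13377/61 + 24620) = 1/(1515197/61) = 61/1515197 ≈ 4.0259e-5)
(322 + D(134, 143)) - r = (322 - 53*134) - 1*61/1515197 = (322 - 7102) - 61/1515197 = -6780 - 61/1515197 = -10273035721/1515197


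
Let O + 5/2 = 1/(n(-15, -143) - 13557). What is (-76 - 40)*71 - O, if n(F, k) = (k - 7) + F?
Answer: -56490043/6861 ≈ -8233.5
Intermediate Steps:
n(F, k) = -7 + F + k (n(F, k) = (-7 + k) + F = -7 + F + k)
O = -17153/6861 (O = -5/2 + 1/((-7 - 15 - 143) - 13557) = -5/2 + 1/(-165 - 13557) = -5/2 + 1/(-13722) = -5/2 - 1/13722 = -17153/6861 ≈ -2.5001)
(-76 - 40)*71 - O = (-76 - 40)*71 - 1*(-17153/6861) = -116*71 + 17153/6861 = -8236 + 17153/6861 = -56490043/6861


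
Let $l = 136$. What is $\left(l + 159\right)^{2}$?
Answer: $87025$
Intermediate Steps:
$\left(l + 159\right)^{2} = \left(136 + 159\right)^{2} = 295^{2} = 87025$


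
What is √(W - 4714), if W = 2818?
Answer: 2*I*√474 ≈ 43.543*I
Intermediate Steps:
√(W - 4714) = √(2818 - 4714) = √(-1896) = 2*I*√474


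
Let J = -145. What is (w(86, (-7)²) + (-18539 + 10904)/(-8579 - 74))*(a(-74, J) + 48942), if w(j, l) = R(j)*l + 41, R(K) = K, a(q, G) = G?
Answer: 3530462950/17 ≈ 2.0767e+8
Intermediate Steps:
w(j, l) = 41 + j*l (w(j, l) = j*l + 41 = 41 + j*l)
(w(86, (-7)²) + (-18539 + 10904)/(-8579 - 74))*(a(-74, J) + 48942) = ((41 + 86*(-7)²) + (-18539 + 10904)/(-8579 - 74))*(-145 + 48942) = ((41 + 86*49) - 7635/(-8653))*48797 = ((41 + 4214) - 7635*(-1/8653))*48797 = (4255 + 15/17)*48797 = (72350/17)*48797 = 3530462950/17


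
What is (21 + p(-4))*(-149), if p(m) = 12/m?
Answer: -2682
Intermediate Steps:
(21 + p(-4))*(-149) = (21 + 12/(-4))*(-149) = (21 + 12*(-1/4))*(-149) = (21 - 3)*(-149) = 18*(-149) = -2682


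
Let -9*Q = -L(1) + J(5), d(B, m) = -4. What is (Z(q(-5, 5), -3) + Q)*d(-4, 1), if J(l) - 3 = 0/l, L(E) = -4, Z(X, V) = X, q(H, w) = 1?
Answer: -8/9 ≈ -0.88889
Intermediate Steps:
J(l) = 3 (J(l) = 3 + 0/l = 3 + 0 = 3)
Q = -7/9 (Q = -(-1*(-4) + 3)/9 = -(4 + 3)/9 = -⅑*7 = -7/9 ≈ -0.77778)
(Z(q(-5, 5), -3) + Q)*d(-4, 1) = (1 - 7/9)*(-4) = (2/9)*(-4) = -8/9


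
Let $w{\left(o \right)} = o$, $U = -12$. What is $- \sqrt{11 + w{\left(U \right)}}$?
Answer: $- i \approx - 1.0 i$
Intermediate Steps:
$- \sqrt{11 + w{\left(U \right)}} = - \sqrt{11 - 12} = - \sqrt{-1} = - i$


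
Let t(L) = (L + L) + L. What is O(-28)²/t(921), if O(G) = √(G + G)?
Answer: -56/2763 ≈ -0.020268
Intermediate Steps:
O(G) = √2*√G (O(G) = √(2*G) = √2*√G)
t(L) = 3*L (t(L) = 2*L + L = 3*L)
O(-28)²/t(921) = (√2*√(-28))²/((3*921)) = (√2*(2*I*√7))²/2763 = (2*I*√14)²*(1/2763) = -56*1/2763 = -56/2763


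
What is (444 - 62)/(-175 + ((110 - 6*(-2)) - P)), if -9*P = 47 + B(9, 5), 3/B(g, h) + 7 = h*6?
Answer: -79074/9887 ≈ -7.9978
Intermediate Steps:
B(g, h) = 3/(-7 + 6*h) (B(g, h) = 3/(-7 + h*6) = 3/(-7 + 6*h))
P = -1084/207 (P = -(47 + 3/(-7 + 6*5))/9 = -(47 + 3/(-7 + 30))/9 = -(47 + 3/23)/9 = -⅑*1084/23 = -1084/207 ≈ -5.2367)
(444 - 62)/(-175 + ((110 - 6*(-2)) - P)) = (444 - 62)/(-175 + ((110 - 6*(-2)) - 1*(-1084/207))) = 382/(-175 + ((110 + 12) + 1084/207)) = 382/(-175 + (122 + 1084/207)) = 382/(-175 + 26338/207) = 382/(-9887/207) = 382*(-207/9887) = -79074/9887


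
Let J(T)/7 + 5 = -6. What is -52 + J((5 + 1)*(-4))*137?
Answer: -10601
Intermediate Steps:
J(T) = -77 (J(T) = -35 + 7*(-6) = -35 - 42 = -77)
-52 + J((5 + 1)*(-4))*137 = -52 - 77*137 = -52 - 10549 = -10601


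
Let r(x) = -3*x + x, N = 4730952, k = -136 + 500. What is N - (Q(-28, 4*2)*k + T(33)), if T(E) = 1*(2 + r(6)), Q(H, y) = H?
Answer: 4741154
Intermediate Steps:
k = 364
r(x) = -2*x
T(E) = -10 (T(E) = 1*(2 - 2*6) = 1*(2 - 12) = 1*(-10) = -10)
N - (Q(-28, 4*2)*k + T(33)) = 4730952 - (-28*364 - 10) = 4730952 - (-10192 - 10) = 4730952 - 1*(-10202) = 4730952 + 10202 = 4741154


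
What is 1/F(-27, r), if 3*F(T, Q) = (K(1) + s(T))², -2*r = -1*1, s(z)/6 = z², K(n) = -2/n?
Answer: 3/19114384 ≈ 1.5695e-7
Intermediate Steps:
s(z) = 6*z²
r = ½ (r = -(-1)/2 = -½*(-1) = ½ ≈ 0.50000)
F(T, Q) = (-2 + 6*T²)²/3 (F(T, Q) = (-2/1 + 6*T²)²/3 = (-2*1 + 6*T²)²/3 = (-2 + 6*T²)²/3)
1/F(-27, r) = 1/(4*(-1 + 3*(-27)²)²/3) = 1/(4*(-1 + 3*729)²/3) = 1/(4*(-1 + 2187)²/3) = 1/((4/3)*2186²) = 1/((4/3)*4778596) = 1/(19114384/3) = 3/19114384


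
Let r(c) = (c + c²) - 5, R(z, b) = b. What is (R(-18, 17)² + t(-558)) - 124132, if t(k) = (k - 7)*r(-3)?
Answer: -124408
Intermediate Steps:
r(c) = -5 + c + c²
t(k) = -7 + k (t(k) = (k - 7)*(-5 - 3 + (-3)²) = (-7 + k)*(-5 - 3 + 9) = (-7 + k)*1 = -7 + k)
(R(-18, 17)² + t(-558)) - 124132 = (17² + (-7 - 558)) - 124132 = (289 - 565) - 124132 = -276 - 124132 = -124408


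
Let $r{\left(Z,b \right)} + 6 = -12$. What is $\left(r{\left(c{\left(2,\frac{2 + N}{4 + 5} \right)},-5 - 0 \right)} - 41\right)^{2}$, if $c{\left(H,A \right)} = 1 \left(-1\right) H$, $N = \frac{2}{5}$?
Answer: $3481$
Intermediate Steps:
$N = \frac{2}{5}$ ($N = 2 \cdot \frac{1}{5} = \frac{2}{5} \approx 0.4$)
$c{\left(H,A \right)} = - H$
$r{\left(Z,b \right)} = -18$ ($r{\left(Z,b \right)} = -6 - 12 = -18$)
$\left(r{\left(c{\left(2,\frac{2 + N}{4 + 5} \right)},-5 - 0 \right)} - 41\right)^{2} = \left(-18 - 41\right)^{2} = \left(-59\right)^{2} = 3481$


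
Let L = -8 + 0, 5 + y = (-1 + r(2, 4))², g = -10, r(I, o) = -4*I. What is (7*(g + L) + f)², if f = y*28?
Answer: 4008004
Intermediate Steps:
y = 76 (y = -5 + (-1 - 4*2)² = -5 + (-1 - 8)² = -5 + (-9)² = -5 + 81 = 76)
L = -8
f = 2128 (f = 76*28 = 2128)
(7*(g + L) + f)² = (7*(-10 - 8) + 2128)² = (7*(-18) + 2128)² = (-126 + 2128)² = 2002² = 4008004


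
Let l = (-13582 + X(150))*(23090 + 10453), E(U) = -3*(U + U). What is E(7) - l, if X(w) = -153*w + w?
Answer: 1220361384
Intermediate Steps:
E(U) = -6*U
X(w) = -152*w
l = -1220361426 (l = (-13582 - 152*150)*(23090 + 10453) = (-13582 - 22800)*33543 = -36382*33543 = -1220361426)
E(7) - l = -6*7 - 1*(-1220361426) = -42 + 1220361426 = 1220361384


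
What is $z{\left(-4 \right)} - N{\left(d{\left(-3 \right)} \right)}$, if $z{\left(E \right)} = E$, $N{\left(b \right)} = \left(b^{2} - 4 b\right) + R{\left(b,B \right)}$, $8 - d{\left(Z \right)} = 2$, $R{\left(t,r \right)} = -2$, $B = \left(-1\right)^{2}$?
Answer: $-14$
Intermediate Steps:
$B = 1$
$d{\left(Z \right)} = 6$ ($d{\left(Z \right)} = 8 - 2 = 6$)
$N{\left(b \right)} = -2 + b^{2} - 4 b$ ($N{\left(b \right)} = \left(b^{2} - 4 b\right) - 2 = -2 + b^{2} - 4 b$)
$z{\left(-4 \right)} - N{\left(d{\left(-3 \right)} \right)} = -4 - \left(-2 + 6^{2} - 24\right) = -4 - \left(-2 + 36 - 24\right) = -4 - 10 = -14$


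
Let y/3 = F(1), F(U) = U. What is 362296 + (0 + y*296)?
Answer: 363184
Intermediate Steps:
y = 3 (y = 3*1 = 3)
362296 + (0 + y*296) = 362296 + (0 + 3*296) = 362296 + (0 + 888) = 362296 + 888 = 363184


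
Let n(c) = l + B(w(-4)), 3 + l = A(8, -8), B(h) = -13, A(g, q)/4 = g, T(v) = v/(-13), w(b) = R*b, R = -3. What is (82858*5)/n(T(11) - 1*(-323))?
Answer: 207145/8 ≈ 25893.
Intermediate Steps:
w(b) = -3*b
T(v) = -v/13 (T(v) = v*(-1/13) = -v/13)
A(g, q) = 4*g
l = 29 (l = -3 + 4*8 = -3 + 32 = 29)
n(c) = 16 (n(c) = 29 - 13 = 16)
(82858*5)/n(T(11) - 1*(-323)) = (82858*5)/16 = 414290*(1/16) = 207145/8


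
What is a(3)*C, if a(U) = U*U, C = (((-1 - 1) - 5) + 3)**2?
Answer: 144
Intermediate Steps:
C = 16 (C = ((-2 - 5) + 3)**2 = (-7 + 3)**2 = (-4)**2 = 16)
a(U) = U**2
a(3)*C = 3**2*16 = 9*16 = 144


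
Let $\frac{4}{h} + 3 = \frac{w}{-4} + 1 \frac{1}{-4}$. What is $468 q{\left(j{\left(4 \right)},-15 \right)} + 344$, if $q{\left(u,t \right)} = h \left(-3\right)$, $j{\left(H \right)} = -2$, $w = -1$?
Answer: $2216$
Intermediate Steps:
$h = - \frac{4}{3}$ ($h = \frac{4}{-3 + \left(- \frac{1}{-4} + 1 \frac{1}{-4}\right)} = \frac{4}{-3 + \left(\left(-1\right) \left(- \frac{1}{4}\right) + 1 \left(- \frac{1}{4}\right)\right)} = \frac{4}{-3 + \left(\frac{1}{4} - \frac{1}{4}\right)} = \frac{4}{-3 + 0} = \frac{4}{-3} = 4 \left(- \frac{1}{3}\right) = - \frac{4}{3} \approx -1.3333$)
$q{\left(u,t \right)} = 4$ ($q{\left(u,t \right)} = \left(- \frac{4}{3}\right) \left(-3\right) = 4$)
$468 q{\left(j{\left(4 \right)},-15 \right)} + 344 = 468 \cdot 4 + 344 = 1872 + 344 = 2216$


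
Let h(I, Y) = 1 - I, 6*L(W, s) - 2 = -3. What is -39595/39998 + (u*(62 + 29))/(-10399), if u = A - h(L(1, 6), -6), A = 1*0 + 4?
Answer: -633091834/623908803 ≈ -1.0147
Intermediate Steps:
L(W, s) = -⅙ (L(W, s) = ⅓ + (⅙)*(-3) = ⅓ - ½ = -⅙)
A = 4 (A = 0 + 4 = 4)
u = 17/6 (u = 4 - (1 - 1*(-⅙)) = 4 - (1 + ⅙) = 4 - 1*7/6 = 4 - 7/6 = 17/6 ≈ 2.8333)
-39595/39998 + (u*(62 + 29))/(-10399) = -39595/39998 + (17*(62 + 29)/6)/(-10399) = -39595*1/39998 + ((17/6)*91)*(-1/10399) = -39595/39998 + (1547/6)*(-1/10399) = -39595/39998 - 1547/62394 = -633091834/623908803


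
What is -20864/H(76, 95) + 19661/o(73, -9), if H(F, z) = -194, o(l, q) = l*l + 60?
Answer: 58125165/522733 ≈ 111.19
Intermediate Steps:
o(l, q) = 60 + l**2 (o(l, q) = l**2 + 60 = 60 + l**2)
-20864/H(76, 95) + 19661/o(73, -9) = -20864/(-194) + 19661/(60 + 73**2) = -20864*(-1/194) + 19661/(60 + 5329) = 10432/97 + 19661/5389 = 58125165/522733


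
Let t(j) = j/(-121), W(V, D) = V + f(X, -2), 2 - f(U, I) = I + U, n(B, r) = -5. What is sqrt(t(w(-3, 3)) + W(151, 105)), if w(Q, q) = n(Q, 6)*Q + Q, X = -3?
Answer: sqrt(19106)/11 ≈ 12.566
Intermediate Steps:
w(Q, q) = -4*Q (w(Q, q) = -5*Q + Q = -4*Q)
f(U, I) = 2 - I - U (f(U, I) = 2 - (I + U) = 2 + (-I - U) = 2 - I - U)
W(V, D) = 7 + V (W(V, D) = V + (2 - 1*(-2) - 1*(-3)) = V + (2 + 2 + 3) = V + 7 = 7 + V)
t(j) = -j/121 (t(j) = j*(-1/121) = -j/121)
sqrt(t(w(-3, 3)) + W(151, 105)) = sqrt(-(-4)*(-3)/121 + (7 + 151)) = sqrt(-1/121*12 + 158) = sqrt(-12/121 + 158) = sqrt(19106/121) = sqrt(19106)/11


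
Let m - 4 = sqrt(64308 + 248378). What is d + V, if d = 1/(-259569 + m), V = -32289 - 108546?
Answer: -9488571735629630/67373676539 - sqrt(312686)/67373676539 ≈ -1.4084e+5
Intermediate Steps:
V = -140835
m = 4 + sqrt(312686) (m = 4 + sqrt(64308 + 248378) = 4 + sqrt(312686) ≈ 563.18)
d = 1/(-259565 + sqrt(312686)) (d = 1/(-259569 + (4 + sqrt(312686))) = 1/(-259565 + sqrt(312686)) ≈ -3.8609e-6)
d + V = (-259565/67373676539 - sqrt(312686)/67373676539) - 140835 = -9488571735629630/67373676539 - sqrt(312686)/67373676539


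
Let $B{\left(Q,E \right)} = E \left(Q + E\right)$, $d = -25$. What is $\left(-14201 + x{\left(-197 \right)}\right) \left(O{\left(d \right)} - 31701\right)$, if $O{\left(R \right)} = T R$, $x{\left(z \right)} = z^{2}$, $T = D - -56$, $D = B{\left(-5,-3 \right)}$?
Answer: $-829314208$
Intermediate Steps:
$B{\left(Q,E \right)} = E \left(E + Q\right)$
$D = 24$ ($D = - 3 \left(-3 - 5\right) = \left(-3\right) \left(-8\right) = 24$)
$T = 80$ ($T = 24 - -56 = 24 + 56 = 80$)
$O{\left(R \right)} = 80 R$
$\left(-14201 + x{\left(-197 \right)}\right) \left(O{\left(d \right)} - 31701\right) = \left(-14201 + \left(-197\right)^{2}\right) \left(80 \left(-25\right) - 31701\right) = \left(-14201 + 38809\right) \left(-2000 - 31701\right) = 24608 \left(-33701\right) = -829314208$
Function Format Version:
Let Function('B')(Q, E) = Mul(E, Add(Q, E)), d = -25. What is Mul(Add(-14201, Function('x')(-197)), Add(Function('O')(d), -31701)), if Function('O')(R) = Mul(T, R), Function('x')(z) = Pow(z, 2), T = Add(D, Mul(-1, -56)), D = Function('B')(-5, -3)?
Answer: -829314208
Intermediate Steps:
Function('B')(Q, E) = Mul(E, Add(E, Q))
D = 24 (D = Mul(-3, Add(-3, -5)) = Mul(-3, -8) = 24)
T = 80 (T = Add(24, Mul(-1, -56)) = Add(24, 56) = 80)
Function('O')(R) = Mul(80, R)
Mul(Add(-14201, Function('x')(-197)), Add(Function('O')(d), -31701)) = Mul(Add(-14201, Pow(-197, 2)), Add(Mul(80, -25), -31701)) = Mul(Add(-14201, 38809), Add(-2000, -31701)) = Mul(24608, -33701) = -829314208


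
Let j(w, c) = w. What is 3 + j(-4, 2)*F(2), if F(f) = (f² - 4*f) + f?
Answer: 11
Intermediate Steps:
F(f) = f² - 3*f
3 + j(-4, 2)*F(2) = 3 - 8*(-3 + 2) = 3 - 8*(-1) = 3 - 4*(-2) = 3 + 8 = 11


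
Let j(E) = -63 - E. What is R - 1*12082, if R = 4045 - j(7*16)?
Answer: -7862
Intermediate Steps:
R = 4220 (R = 4045 - (-63 - 7*16) = 4045 - (-63 - 1*112) = 4045 - (-63 - 112) = 4045 - 1*(-175) = 4045 + 175 = 4220)
R - 1*12082 = 4220 - 1*12082 = 4220 - 12082 = -7862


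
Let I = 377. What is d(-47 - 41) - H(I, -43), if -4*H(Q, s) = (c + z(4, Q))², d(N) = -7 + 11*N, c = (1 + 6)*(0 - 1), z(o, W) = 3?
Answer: -971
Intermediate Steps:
c = -7 (c = 7*(-1) = -7)
H(Q, s) = -4 (H(Q, s) = -(-7 + 3)²/4 = -¼*(-4)² = -¼*16 = -4)
d(-47 - 41) - H(I, -43) = (-7 + 11*(-47 - 41)) - 1*(-4) = (-7 + 11*(-88)) + 4 = (-7 - 968) + 4 = -975 + 4 = -971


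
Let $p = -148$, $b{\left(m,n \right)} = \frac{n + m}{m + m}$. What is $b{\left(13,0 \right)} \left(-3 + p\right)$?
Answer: $- \frac{151}{2} \approx -75.5$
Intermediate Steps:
$b{\left(m,n \right)} = \frac{m + n}{2 m}$
$b{\left(13,0 \right)} \left(-3 + p\right) = \frac{13 + 0}{2 \cdot 13} \left(-3 - 148\right) = \frac{1}{2} \cdot \frac{1}{13} \cdot 13 \left(-151\right) = \frac{1}{2} \left(-151\right) = - \frac{151}{2}$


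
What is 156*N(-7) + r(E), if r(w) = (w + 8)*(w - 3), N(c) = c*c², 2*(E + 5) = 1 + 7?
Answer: -53536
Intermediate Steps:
E = -1 (E = -5 + (1 + 7)/2 = -5 + (½)*8 = -5 + 4 = -1)
N(c) = c³
r(w) = (-3 + w)*(8 + w) (r(w) = (8 + w)*(-3 + w) = (-3 + w)*(8 + w))
156*N(-7) + r(E) = 156*(-7)³ + (-24 + (-1)² + 5*(-1)) = 156*(-343) + (-24 + 1 - 5) = -53508 - 28 = -53536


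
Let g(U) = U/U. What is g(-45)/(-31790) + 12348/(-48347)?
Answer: -392591267/1536951130 ≈ -0.25543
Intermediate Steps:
g(U) = 1
g(-45)/(-31790) + 12348/(-48347) = 1/(-31790) + 12348/(-48347) = 1*(-1/31790) + 12348*(-1/48347) = -1/31790 - 12348/48347 = -392591267/1536951130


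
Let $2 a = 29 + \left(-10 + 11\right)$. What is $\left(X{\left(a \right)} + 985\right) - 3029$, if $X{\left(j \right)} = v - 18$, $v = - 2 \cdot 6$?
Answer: $-2074$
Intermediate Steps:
$a = 15$ ($a = \frac{29 + \left(-10 + 11\right)}{2} = \frac{29 + 1}{2} = \frac{1}{2} \cdot 30 = 15$)
$v = -12$ ($v = \left(-1\right) 12 = -12$)
$X{\left(j \right)} = -30$ ($X{\left(j \right)} = -12 - 18 = -30$)
$\left(X{\left(a \right)} + 985\right) - 3029 = \left(-30 + 985\right) - 3029 = 955 - 3029 = -2074$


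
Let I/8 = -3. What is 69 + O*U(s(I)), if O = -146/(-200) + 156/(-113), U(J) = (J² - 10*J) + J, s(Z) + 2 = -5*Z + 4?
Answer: -444961/50 ≈ -8899.2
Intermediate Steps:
I = -24 (I = 8*(-3) = -24)
s(Z) = 2 - 5*Z (s(Z) = -2 + (-5*Z + 4) = -2 + (4 - 5*Z) = 2 - 5*Z)
U(J) = J² - 9*J
O = -7351/11300 (O = -146*(-1/200) + 156*(-1/113) = 73/100 - 156/113 = -7351/11300 ≈ -0.65053)
69 + O*U(s(I)) = 69 - 7351*(2 - 5*(-24))*(-9 + (2 - 5*(-24)))/11300 = 69 - 7351*(2 + 120)*(-9 + (2 + 120))/11300 = 69 - 448411*(-9 + 122)/5650 = 69 - 448411*113/5650 = 69 - 7351/11300*13786 = 69 - 448411/50 = -444961/50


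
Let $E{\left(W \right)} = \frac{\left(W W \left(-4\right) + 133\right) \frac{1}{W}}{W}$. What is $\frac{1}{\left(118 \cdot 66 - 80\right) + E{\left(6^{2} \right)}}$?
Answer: $\frac{1296}{9984517} \approx 0.0001298$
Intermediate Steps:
$E{\left(W \right)} = \frac{133 - 4 W^{2}}{W^{2}}$ ($E{\left(W \right)} = \frac{\left(W^{2} \left(-4\right) + 133\right) \frac{1}{W}}{W} = \frac{\left(- 4 W^{2} + 133\right) \frac{1}{W}}{W} = \frac{\left(133 - 4 W^{2}\right) \frac{1}{W}}{W} = \frac{\frac{1}{W} \left(133 - 4 W^{2}\right)}{W} = \frac{133 - 4 W^{2}}{W^{2}}$)
$\frac{1}{\left(118 \cdot 66 - 80\right) + E{\left(6^{2} \right)}} = \frac{1}{\left(118 \cdot 66 - 80\right) - \left(4 - \frac{133}{1296}\right)} = \frac{1}{\left(7788 - 80\right) - \left(4 - \frac{133}{1296}\right)} = \frac{1}{7708 + \left(-4 + 133 \cdot \frac{1}{1296}\right)} = \frac{1}{7708 + \left(-4 + \frac{133}{1296}\right)} = \frac{1}{7708 - \frac{5051}{1296}} = \frac{1}{\frac{9984517}{1296}} = \frac{1296}{9984517}$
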